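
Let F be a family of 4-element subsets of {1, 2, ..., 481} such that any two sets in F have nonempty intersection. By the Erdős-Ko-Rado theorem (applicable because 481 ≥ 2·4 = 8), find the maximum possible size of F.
max |F| = C(480, 3) = 18316960

The Erdős-Ko-Rado theorem states: for n ≥ 2k, an intersecting family of k-subsets of an n-element set has size at most C(n − 1, k − 1), with equality for 'star' families {A ⊆ [n] : |A| = k, i ∈ A} (fix an element i). For n = 481, k = 4: C(480, 3) = 18316960.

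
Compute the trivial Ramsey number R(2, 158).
R(2, 158) = 158

R(2, k) = k for all k ≥ 2: in a 2-colouring of K_k, either some edge is red (a red K_2) or all edges are blue (a blue K_k). And K_{157} coloured all-blue has no blue K_158, so R(2, 158) > 157. Hence R(2, 158) = 158.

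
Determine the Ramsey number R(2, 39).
R(2, 39) = 39

R(2, k) = k for all k ≥ 2: in a 2-colouring of K_k, either some edge is red (a red K_2) or all edges are blue (a blue K_k). And K_{38} coloured all-blue has no blue K_39, so R(2, 39) > 38. Hence R(2, 39) = 39.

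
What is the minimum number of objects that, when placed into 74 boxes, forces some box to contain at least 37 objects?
n = (37 − 1)·74 + 1 = 2665

By the generalised pigeonhole principle, to guarantee some box contains ≥ r objects we need more than (r − 1) · k objects total. Threshold: n = (r − 1) · k + 1. With r = 37 and k = 74: n = 36 · 74 + 1 = 2664 + 1 = 2665. For n = 2664 = 36 · 74, we can put exactly 36 objects in every box, avoiding 37 in any single one — so 2665 is tight.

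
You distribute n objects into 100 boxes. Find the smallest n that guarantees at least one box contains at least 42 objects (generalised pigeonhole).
n = (42 − 1)·100 + 1 = 4101

By the generalised pigeonhole principle, to guarantee some box contains ≥ r objects we need more than (r − 1) · k objects total. Threshold: n = (r − 1) · k + 1. With r = 42 and k = 100: n = 41 · 100 + 1 = 4100 + 1 = 4101. For n = 4100 = 41 · 100, we can put exactly 41 objects in every box, avoiding 42 in any single one — so 4101 is tight.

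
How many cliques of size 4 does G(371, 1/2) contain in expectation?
E[# K_4] = C(371, 4) · (1/2)^C(4, 2) = 776673660 / 2^6 = 194168415/16 = 12135525.9375

For each 4-subset S of vertices (there are C(371, 4) = 776673660 such S), let X_S = 1 if S induces a K_4 (all C(4, 2) = 6 edges present). Then P(X_S = 1) = (1/2)^6 = 1/64. By linearity of expectation, E[# K_4] = C(371, 4) · (1/2)^6 = 776673660 / 64 = 194168415/16 = 12135525.9375.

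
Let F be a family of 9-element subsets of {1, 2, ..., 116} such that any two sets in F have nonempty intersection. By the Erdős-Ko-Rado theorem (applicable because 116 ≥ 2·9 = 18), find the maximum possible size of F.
max |F| = C(115, 8) = 591486111810

The Erdős-Ko-Rado theorem states: for n ≥ 2k, an intersecting family of k-subsets of an n-element set has size at most C(n − 1, k − 1), with equality for 'star' families {A ⊆ [n] : |A| = k, i ∈ A} (fix an element i). For n = 116, k = 9: C(115, 8) = 591486111810.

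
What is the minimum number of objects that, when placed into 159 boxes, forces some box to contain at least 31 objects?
n = (31 − 1)·159 + 1 = 4771

By the generalised pigeonhole principle, to guarantee some box contains ≥ r objects we need more than (r − 1) · k objects total. Threshold: n = (r − 1) · k + 1. With r = 31 and k = 159: n = 30 · 159 + 1 = 4770 + 1 = 4771. For n = 4770 = 30 · 159, we can put exactly 30 objects in every box, avoiding 31 in any single one — so 4771 is tight.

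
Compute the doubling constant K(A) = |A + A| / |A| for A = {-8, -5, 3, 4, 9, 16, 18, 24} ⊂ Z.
K = |A + A| / |A| = 32/8 = 4

Enumerate A + A = {a + b : a, b ∈ A}. With |A| = 8, there are |A|^2 = 64 ordered sum pairs; collecting distinct values, A + A = {-16, -13, -10, -5, -4, -2, -1, 1, 4, 6, 7, 8, 10, 11, 12, 13, 16, 18, 19, 20, 21, 22, 25, 27, 28, 32, 33, 34, 36, 40, 42, 48}, so |A + A| = 32. Thus K = 32/8 = 4. For comparison, the minimum possible |A + A| over all 8-element sets is 2·8 − 1 = 15 (so min K = 15/8), attained only by arithmetic progressions.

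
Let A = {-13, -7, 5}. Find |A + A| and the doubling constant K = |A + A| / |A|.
K = |A + A| / |A| = 6/3 = 2

Enumerate A + A = {a + b : a, b ∈ A}. With |A| = 3, there are |A|^2 = 9 ordered sum pairs; collecting distinct values, A + A = {-26, -20, -14, -8, -2, 10}, so |A + A| = 6. Thus K = 6/3 = 2. For comparison, the minimum possible |A + A| over all 3-element sets is 2·3 − 1 = 5 (so min K = 5/3), attained only by arithmetic progressions.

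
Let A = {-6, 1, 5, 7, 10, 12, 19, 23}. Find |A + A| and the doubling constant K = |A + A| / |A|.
K = |A + A| / |A| = 29/8

Enumerate A + A = {a + b : a, b ∈ A}. With |A| = 8, there are |A|^2 = 64 ordered sum pairs; collecting distinct values, A + A = {-12, -5, -1, 1, 2, 4, 6, 8, 10, 11, 12, 13, 14, 15, 17, 19, 20, 22, 24, 26, 28, 29, 30, 31, 33, 35, 38, 42, 46}, so |A + A| = 29. Thus K = 29/8. For comparison, the minimum possible |A + A| over all 8-element sets is 2·8 − 1 = 15 (so min K = 15/8), attained only by arithmetic progressions.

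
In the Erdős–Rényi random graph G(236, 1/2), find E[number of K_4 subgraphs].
E[# K_4] = C(236, 4) · (1/2)^C(4, 2) = 125991255 / 2^6 = 1968613.359375

For each 4-subset S of vertices (there are C(236, 4) = 125991255 such S), let X_S = 1 if S induces a K_4 (all C(4, 2) = 6 edges present). Then P(X_S = 1) = (1/2)^6 = 1/64. By linearity of expectation, E[# K_4] = C(236, 4) · (1/2)^6 = 125991255 / 64 = 1968613.359375.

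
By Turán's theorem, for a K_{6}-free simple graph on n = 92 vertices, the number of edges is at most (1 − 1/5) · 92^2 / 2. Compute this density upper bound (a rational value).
Turán density bound = (4/5) · 92^2/2 = 16928/5 ≈ 3385.6

Turán's theorem: ex(n, K_{r+1}) is achieved by the complete r-partite Turán graph T(n, r) with parts as balanced as possible, and is at most (1 − 1/r) · n^2/2. For r = 5, n = 92: the density bound is (4/5) · 8464/2 = 16928/5 ≈ 3385.6. The integer-valued extremum is e(T(92, 5)) = 3385, which is strictly less than the density bound 16928/5 since 5 ∤ 92 (the parts of T(92, 5) cannot all be equal).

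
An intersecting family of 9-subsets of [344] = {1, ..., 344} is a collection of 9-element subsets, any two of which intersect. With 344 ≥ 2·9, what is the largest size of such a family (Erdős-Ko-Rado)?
max |F| = C(343, 8) = 4376415781435698

Erdős-Ko-Rado (1961): when n ≥ 2k, max |F| = C(n−1, k−1). The bound is attained by the star {A : i ∈ A} for any fixed i ∈ [n]. Here C(344−1, 9−1) = C(343, 8) = 4376415781435698.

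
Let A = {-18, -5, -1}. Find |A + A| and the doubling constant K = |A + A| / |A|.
K = |A + A| / |A| = 6/3 = 2

Enumerate A + A = {a + b : a, b ∈ A}. With |A| = 3, there are |A|^2 = 9 ordered sum pairs; collecting distinct values, A + A = {-36, -23, -19, -10, -6, -2}, so |A + A| = 6. Thus K = 6/3 = 2. For comparison, the minimum possible |A + A| over all 3-element sets is 2·3 − 1 = 5 (so min K = 5/3), attained only by arithmetic progressions.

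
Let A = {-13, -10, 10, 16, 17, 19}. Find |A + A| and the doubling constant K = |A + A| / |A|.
K = |A + A| / |A| = 20/6 = 10/3

Enumerate A + A = {a + b : a, b ∈ A}. With |A| = 6, there are |A|^2 = 36 ordered sum pairs; collecting distinct values, A + A = {-26, -23, -20, -3, 0, 3, 4, 6, 7, 9, 20, 26, 27, 29, 32, 33, 34, 35, 36, 38}, so |A + A| = 20. Thus K = 20/6 = 10/3. For comparison, the minimum possible |A + A| over all 6-element sets is 2·6 − 1 = 11 (so min K = 11/6), attained only by arithmetic progressions.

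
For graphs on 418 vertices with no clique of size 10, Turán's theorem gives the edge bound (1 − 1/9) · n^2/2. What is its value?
Turán density bound = (8/9) · 418^2/2 = 698896/9 ≈ 77655.1111

Turán's theorem: ex(n, K_{r+1}) is achieved by the complete r-partite Turán graph T(n, r) with parts as balanced as possible, and is at most (1 − 1/r) · n^2/2. For r = 9, n = 418: the density bound is (8/9) · 174724/2 = 698896/9 ≈ 77655.1111. The integer-valued extremum is e(T(418, 9)) = 77654, which is strictly less than the density bound 698896/9 since 9 ∤ 418 (the parts of T(418, 9) cannot all be equal).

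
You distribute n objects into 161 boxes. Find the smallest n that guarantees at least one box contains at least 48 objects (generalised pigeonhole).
n = (48 − 1)·161 + 1 = 7568

By the generalised pigeonhole principle, to guarantee some box contains ≥ r objects we need more than (r − 1) · k objects total. Threshold: n = (r − 1) · k + 1. With r = 48 and k = 161: n = 47 · 161 + 1 = 7567 + 1 = 7568. For n = 7567 = 47 · 161, we can put exactly 47 objects in every box, avoiding 48 in any single one — so 7568 is tight.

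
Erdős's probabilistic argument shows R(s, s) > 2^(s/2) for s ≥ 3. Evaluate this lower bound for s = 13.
2^(13/2) = 90.5097; so R(13, 13) > 90.5097

Colour each edge of K_n uniformly at random with red/blue. The expected number of monochromatic K_13 is C(n, 13) · 2 · 2^(−C(13,2)). If C(n, 13) · 2^(1 − C(13,2)) < 1, then with positive probability no monochromatic K_13 exists, so R(13, 13) > n. The standard estimate C(n, 13) ≤ n^13/13! shows this inequality holds whenever n ≤ 2^(13/2) (since 13! · 2^(C(13,2) − 1) > 2^(13^2/2) ≥ n^13). Hence R(13, 13) > 2^(13/2) = 90.5097.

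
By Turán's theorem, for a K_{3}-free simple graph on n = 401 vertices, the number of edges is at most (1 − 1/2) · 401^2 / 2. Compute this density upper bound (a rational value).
Turán density bound = (1/2) · 401^2/2 = 160801/4 ≈ 40200.25

Turán's theorem: ex(n, K_{r+1}) is achieved by the complete r-partite Turán graph T(n, r) with parts as balanced as possible, and is at most (1 − 1/r) · n^2/2. For r = 2, n = 401: the density bound is (1/2) · 160801/2 = 160801/4 ≈ 40200.25. The integer-valued extremum is e(T(401, 2)) = 40200, which is strictly less than the density bound 160801/4 since 2 ∤ 401 (the parts of T(401, 2) cannot all be equal).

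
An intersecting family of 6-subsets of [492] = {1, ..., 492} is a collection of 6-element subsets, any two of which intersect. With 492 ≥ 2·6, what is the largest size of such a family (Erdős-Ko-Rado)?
max |F| = C(491, 5) = 232998952438

The Erdős-Ko-Rado theorem states: for n ≥ 2k, an intersecting family of k-subsets of an n-element set has size at most C(n − 1, k − 1), with equality for 'star' families {A ⊆ [n] : |A| = k, i ∈ A} (fix an element i). For n = 492, k = 6: C(491, 5) = 232998952438.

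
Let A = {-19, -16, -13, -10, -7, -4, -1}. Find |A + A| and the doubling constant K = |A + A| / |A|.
K = |A + A| / |A| = 13/7

Enumerate A + A = {a + b : a, b ∈ A}. With |A| = 7, there are |A|^2 = 49 ordered sum pairs; collecting distinct values, A + A = {-38, -35, -32, -29, -26, -23, -20, -17, -14, -11, -8, -5, -2}, so |A + A| = 13. Thus K = 13/7. Here |A + A| = 2|A| − 1 = 13, the minimum possible — so K = 13/7 is minimal, which holds iff A is an arithmetic progression.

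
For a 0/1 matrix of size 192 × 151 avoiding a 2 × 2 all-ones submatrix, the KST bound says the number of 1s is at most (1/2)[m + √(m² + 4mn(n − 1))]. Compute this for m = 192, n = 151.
z(192, 151; 2, 2) ≤ (1/2)[192 + √(192² + 4·192·151·150)] = (1/2)[192 + √17432064] = 2183.5862

Kővári–Sós–Turán: let r_1, ..., r_192 be the row sums and z = Σ r_i the total number of 1s. Each pair of columns can share at most one row with both entries 1 (else a 2×2 all-ones block appears), so Σ_i C(r_i, 2) ≤ C(151, 2) = 11325. By convexity Σ_i C(r_i, 2) ≥ 192·C(z/192, 2) = z(z − 192)/(2·192), giving z² − 192z − 192·151·150 ≤ 0 and hence z ≤ (1/2)[192 + √(36864 + 4·4348800)] = (1/2)[192 + √17432064] ≈ (1/2)(192 + 4175.1723) = 2183.5862.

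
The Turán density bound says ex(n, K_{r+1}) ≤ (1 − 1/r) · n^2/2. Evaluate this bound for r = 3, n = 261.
Turán density bound = (2/3) · 261^2/2 = 22707

Turán's theorem: ex(n, K_{r+1}) is achieved by the complete r-partite Turán graph T(n, r) with parts as balanced as possible, and is at most (1 − 1/r) · n^2/2. For r = 3, n = 261: the density bound is (2/3) · 68121/2 = 22707. Since 3 ∣ 261, the Turán graph T(261, 3) has parts of equal size 87, and its edge count e(T(261, 3)) = 22707 attains the density bound exactly.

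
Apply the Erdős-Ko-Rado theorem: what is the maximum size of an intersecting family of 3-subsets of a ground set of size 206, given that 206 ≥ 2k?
max |F| = C(205, 2) = 20910

Erdős-Ko-Rado (1961): when n ≥ 2k, max |F| = C(n−1, k−1). The bound is attained by the star {A : i ∈ A} for any fixed i ∈ [n]. Here C(206−1, 3−1) = C(205, 2) = 20910.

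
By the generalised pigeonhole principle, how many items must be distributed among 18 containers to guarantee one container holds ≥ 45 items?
n = (45 − 1)·18 + 1 = 793

By the generalised pigeonhole principle, to guarantee some box contains ≥ r objects we need more than (r − 1) · k objects total. Threshold: n = (r − 1) · k + 1. With r = 45 and k = 18: n = 44 · 18 + 1 = 792 + 1 = 793. For n = 792 = 44 · 18, we can put exactly 44 objects in every box, avoiding 45 in any single one — so 793 is tight.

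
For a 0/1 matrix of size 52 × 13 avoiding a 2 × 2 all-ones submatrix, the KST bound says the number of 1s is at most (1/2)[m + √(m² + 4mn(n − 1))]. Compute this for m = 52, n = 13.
z(52, 13; 2, 2) ≤ (1/2)[52 + √(52² + 4·52·13·12)] = (1/2)[52 + √35152] = 119.7443

Kővári–Sós–Turán: let r_1, ..., r_52 be the row sums and z = Σ r_i the total number of 1s. Each pair of columns can share at most one row with both entries 1 (else a 2×2 all-ones block appears), so Σ_i C(r_i, 2) ≤ C(13, 2) = 78. By convexity Σ_i C(r_i, 2) ≥ 52·C(z/52, 2) = z(z − 52)/(2·52), giving z² − 52z − 52·13·12 ≤ 0 and hence z ≤ (1/2)[52 + √(2704 + 4·8112)] = (1/2)[52 + √35152] ≈ (1/2)(52 + 187.4887) = 119.7443.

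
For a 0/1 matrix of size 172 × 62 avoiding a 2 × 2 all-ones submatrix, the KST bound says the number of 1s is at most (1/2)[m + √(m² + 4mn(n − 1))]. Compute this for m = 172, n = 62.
z(172, 62; 2, 2) ≤ (1/2)[172 + √(172² + 4·172·62·61)] = (1/2)[172 + √2631600] = 897.1104

Kővári–Sós–Turán: let r_1, ..., r_172 be the row sums and z = Σ r_i the total number of 1s. Each pair of columns can share at most one row with both entries 1 (else a 2×2 all-ones block appears), so Σ_i C(r_i, 2) ≤ C(62, 2) = 1891. By convexity Σ_i C(r_i, 2) ≥ 172·C(z/172, 2) = z(z − 172)/(2·172), giving z² − 172z − 172·62·61 ≤ 0 and hence z ≤ (1/2)[172 + √(29584 + 4·650504)] = (1/2)[172 + √2631600] ≈ (1/2)(172 + 1622.2207) = 897.1104.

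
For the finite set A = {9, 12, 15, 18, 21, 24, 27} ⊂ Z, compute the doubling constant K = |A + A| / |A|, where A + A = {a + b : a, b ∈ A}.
K = |A + A| / |A| = 13/7

Enumerate A + A = {a + b : a, b ∈ A}. With |A| = 7, there are |A|^2 = 49 ordered sum pairs; collecting distinct values, A + A = {18, 21, 24, 27, 30, 33, 36, 39, 42, 45, 48, 51, 54}, so |A + A| = 13. Thus K = 13/7. Here |A + A| = 2|A| − 1 = 13, the minimum possible — so K = 13/7 is minimal, which holds iff A is an arithmetic progression.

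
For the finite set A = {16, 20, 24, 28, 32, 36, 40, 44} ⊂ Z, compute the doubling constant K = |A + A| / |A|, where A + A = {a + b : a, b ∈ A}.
K = |A + A| / |A| = 15/8

Enumerate A + A = {a + b : a, b ∈ A}. With |A| = 8, there are |A|^2 = 64 ordered sum pairs; collecting distinct values, A + A = {32, 36, 40, 44, 48, 52, 56, 60, 64, 68, 72, 76, 80, 84, 88}, so |A + A| = 15. Thus K = 15/8. Here |A + A| = 2|A| − 1 = 15, the minimum possible — so K = 15/8 is minimal, which holds iff A is an arithmetic progression.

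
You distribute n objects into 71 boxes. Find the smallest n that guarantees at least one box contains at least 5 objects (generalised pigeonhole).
n = (5 − 1)·71 + 1 = 285

By the generalised pigeonhole principle, to guarantee some box contains ≥ r objects we need more than (r − 1) · k objects total. Threshold: n = (r − 1) · k + 1. With r = 5 and k = 71: n = 4 · 71 + 1 = 284 + 1 = 285. For n = 284 = 4 · 71, we can put exactly 4 objects in every box, avoiding 5 in any single one — so 285 is tight.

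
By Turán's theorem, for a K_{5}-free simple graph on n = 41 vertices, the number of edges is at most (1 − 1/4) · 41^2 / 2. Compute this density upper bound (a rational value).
Turán density bound = (3/4) · 41^2/2 = 5043/8 ≈ 630.375

Turán's theorem: ex(n, K_{r+1}) is achieved by the complete r-partite Turán graph T(n, r) with parts as balanced as possible, and is at most (1 − 1/r) · n^2/2. For r = 4, n = 41: the density bound is (3/4) · 1681/2 = 5043/8 ≈ 630.375. The integer-valued extremum is e(T(41, 4)) = 630, which is strictly less than the density bound 5043/8 since 4 ∤ 41 (the parts of T(41, 4) cannot all be equal).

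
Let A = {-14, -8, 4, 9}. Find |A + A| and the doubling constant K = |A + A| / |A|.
K = |A + A| / |A| = 10/4 = 5/2

Enumerate A + A = {a + b : a, b ∈ A}. With |A| = 4, there are |A|^2 = 16 ordered sum pairs; collecting distinct values, A + A = {-28, -22, -16, -10, -5, -4, 1, 8, 13, 18}, so |A + A| = 10. Thus K = 10/4 = 5/2. For comparison, the minimum possible |A + A| over all 4-element sets is 2·4 − 1 = 7 (so min K = 7/4), attained only by arithmetic progressions.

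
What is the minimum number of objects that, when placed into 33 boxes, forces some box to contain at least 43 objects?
n = (43 − 1)·33 + 1 = 1387

By the generalised pigeonhole principle, to guarantee some box contains ≥ r objects we need more than (r − 1) · k objects total. Threshold: n = (r − 1) · k + 1. With r = 43 and k = 33: n = 42 · 33 + 1 = 1386 + 1 = 1387. For n = 1386 = 42 · 33, we can put exactly 42 objects in every box, avoiding 43 in any single one — so 1387 is tight.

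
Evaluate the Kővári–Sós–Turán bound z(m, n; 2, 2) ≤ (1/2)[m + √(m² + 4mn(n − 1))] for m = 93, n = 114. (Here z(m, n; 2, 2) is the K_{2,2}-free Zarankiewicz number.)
z(93, 114; 2, 2) ≤ (1/2)[93 + √(93² + 4·93·114·113)] = (1/2)[93 + √4800753] = 1142.031

Kővári–Sós–Turán: let r_1, ..., r_93 be the row sums and z = Σ r_i the total number of 1s. Each pair of columns can share at most one row with both entries 1 (else a 2×2 all-ones block appears), so Σ_i C(r_i, 2) ≤ C(114, 2) = 6441. By convexity Σ_i C(r_i, 2) ≥ 93·C(z/93, 2) = z(z − 93)/(2·93), giving z² − 93z − 93·114·113 ≤ 0 and hence z ≤ (1/2)[93 + √(8649 + 4·1198026)] = (1/2)[93 + √4800753] ≈ (1/2)(93 + 2191.0621) = 1142.031.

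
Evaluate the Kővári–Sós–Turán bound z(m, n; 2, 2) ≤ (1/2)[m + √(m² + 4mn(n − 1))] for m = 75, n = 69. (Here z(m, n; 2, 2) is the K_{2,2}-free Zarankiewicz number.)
z(75, 69; 2, 2) ≤ (1/2)[75 + √(75² + 4·75·69·68)] = (1/2)[75 + √1413225] = 631.8957

Kővári–Sós–Turán: let r_1, ..., r_75 be the row sums and z = Σ r_i the total number of 1s. Each pair of columns can share at most one row with both entries 1 (else a 2×2 all-ones block appears), so Σ_i C(r_i, 2) ≤ C(69, 2) = 2346. By convexity Σ_i C(r_i, 2) ≥ 75·C(z/75, 2) = z(z − 75)/(2·75), giving z² − 75z − 75·69·68 ≤ 0 and hence z ≤ (1/2)[75 + √(5625 + 4·351900)] = (1/2)[75 + √1413225] ≈ (1/2)(75 + 1188.7914) = 631.8957.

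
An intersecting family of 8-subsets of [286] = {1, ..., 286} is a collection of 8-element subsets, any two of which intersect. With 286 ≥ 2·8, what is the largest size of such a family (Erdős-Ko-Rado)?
max |F| = C(285, 7) = 28134341971020

Erdős-Ko-Rado (1961): when n ≥ 2k, max |F| = C(n−1, k−1). The bound is attained by the star {A : i ∈ A} for any fixed i ∈ [n]. Here C(286−1, 8−1) = C(285, 7) = 28134341971020.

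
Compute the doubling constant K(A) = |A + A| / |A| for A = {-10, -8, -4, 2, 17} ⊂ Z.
K = |A + A| / |A| = 14/5

Enumerate A + A = {a + b : a, b ∈ A}. With |A| = 5, there are |A|^2 = 25 ordered sum pairs; collecting distinct values, A + A = {-20, -18, -16, -14, -12, -8, -6, -2, 4, 7, 9, 13, 19, 34}, so |A + A| = 14. Thus K = 14/5. For comparison, the minimum possible |A + A| over all 5-element sets is 2·5 − 1 = 9 (so min K = 9/5), attained only by arithmetic progressions.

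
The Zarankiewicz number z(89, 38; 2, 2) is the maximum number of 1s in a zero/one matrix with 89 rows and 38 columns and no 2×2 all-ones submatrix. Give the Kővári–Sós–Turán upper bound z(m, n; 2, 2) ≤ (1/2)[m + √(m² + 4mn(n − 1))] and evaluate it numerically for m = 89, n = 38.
z(89, 38; 2, 2) ≤ (1/2)[89 + √(89² + 4·89·38·37)] = (1/2)[89 + √508457] = 401.0309

Kővári–Sós–Turán: let r_1, ..., r_89 be the row sums and z = Σ r_i the total number of 1s. Each pair of columns can share at most one row with both entries 1 (else a 2×2 all-ones block appears), so Σ_i C(r_i, 2) ≤ C(38, 2) = 703. By convexity Σ_i C(r_i, 2) ≥ 89·C(z/89, 2) = z(z − 89)/(2·89), giving z² − 89z − 89·38·37 ≤ 0 and hence z ≤ (1/2)[89 + √(7921 + 4·125134)] = (1/2)[89 + √508457] ≈ (1/2)(89 + 713.0617) = 401.0309.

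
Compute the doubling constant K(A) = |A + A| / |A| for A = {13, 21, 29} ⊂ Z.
K = |A + A| / |A| = 5/3

Enumerate A + A = {a + b : a, b ∈ A}. With |A| = 3, there are |A|^2 = 9 ordered sum pairs; collecting distinct values, A + A = {26, 34, 42, 50, 58}, so |A + A| = 5. Thus K = 5/3. Here |A + A| = 2|A| − 1 = 5, the minimum possible — so K = 5/3 is minimal, which holds iff A is an arithmetic progression.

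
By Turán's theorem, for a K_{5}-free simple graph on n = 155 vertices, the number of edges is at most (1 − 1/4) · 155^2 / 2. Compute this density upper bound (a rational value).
Turán density bound = (3/4) · 155^2/2 = 72075/8 ≈ 9009.375

Turán's theorem: ex(n, K_{r+1}) is achieved by the complete r-partite Turán graph T(n, r) with parts as balanced as possible, and is at most (1 − 1/r) · n^2/2. For r = 4, n = 155: the density bound is (3/4) · 24025/2 = 72075/8 ≈ 9009.375. The integer-valued extremum is e(T(155, 4)) = 9009, which is strictly less than the density bound 72075/8 since 4 ∤ 155 (the parts of T(155, 4) cannot all be equal).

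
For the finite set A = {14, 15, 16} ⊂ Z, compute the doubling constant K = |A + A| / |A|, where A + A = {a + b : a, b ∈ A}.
K = |A + A| / |A| = 5/3

Enumerate A + A = {a + b : a, b ∈ A}. With |A| = 3, there are |A|^2 = 9 ordered sum pairs; collecting distinct values, A + A = {28, 29, 30, 31, 32}, so |A + A| = 5. Thus K = 5/3. Here |A + A| = 2|A| − 1 = 5, the minimum possible — so K = 5/3 is minimal, which holds iff A is an arithmetic progression.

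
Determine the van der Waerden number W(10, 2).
W(10, 2) = 10 + 1 = 11

A 2-term AP is any pair of integers, so a monochromatic 2-AP exists iff some colour is used at least twice. With 10 colours, the colouring i ↦ i on {1, ..., 10} uses each colour once, avoiding any monochromatic pair, so W(10, 2) > 10. For {1, ..., 11}, pigeonhole forces two integers of the same colour, which form a monochromatic 2-AP. Hence W(10, 2) = 11.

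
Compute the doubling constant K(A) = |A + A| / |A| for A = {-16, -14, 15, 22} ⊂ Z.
K = |A + A| / |A| = 10/4 = 5/2

Enumerate A + A = {a + b : a, b ∈ A}. With |A| = 4, there are |A|^2 = 16 ordered sum pairs; collecting distinct values, A + A = {-32, -30, -28, -1, 1, 6, 8, 30, 37, 44}, so |A + A| = 10. Thus K = 10/4 = 5/2. For comparison, the minimum possible |A + A| over all 4-element sets is 2·4 − 1 = 7 (so min K = 7/4), attained only by arithmetic progressions.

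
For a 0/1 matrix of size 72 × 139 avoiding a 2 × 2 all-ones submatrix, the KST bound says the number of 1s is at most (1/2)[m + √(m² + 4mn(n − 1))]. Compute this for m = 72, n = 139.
z(72, 139; 2, 2) ≤ (1/2)[72 + √(72² + 4·72·139·138)] = (1/2)[72 + √5529600] = 1211.7551

Kővári–Sós–Turán: let r_1, ..., r_72 be the row sums and z = Σ r_i the total number of 1s. Each pair of columns can share at most one row with both entries 1 (else a 2×2 all-ones block appears), so Σ_i C(r_i, 2) ≤ C(139, 2) = 9591. By convexity Σ_i C(r_i, 2) ≥ 72·C(z/72, 2) = z(z − 72)/(2·72), giving z² − 72z − 72·139·138 ≤ 0 and hence z ≤ (1/2)[72 + √(5184 + 4·1381104)] = (1/2)[72 + √5529600] ≈ (1/2)(72 + 2351.5102) = 1211.7551.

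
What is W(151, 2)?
W(151, 2) = 151 + 1 = 152

A 2-term AP is any pair of integers, so a monochromatic 2-AP exists iff some colour is used at least twice. With 151 colours, the colouring i ↦ i on {1, ..., 151} uses each colour once, avoiding any monochromatic pair, so W(151, 2) > 151. For {1, ..., 152}, pigeonhole forces two integers of the same colour, which form a monochromatic 2-AP. Hence W(151, 2) = 152.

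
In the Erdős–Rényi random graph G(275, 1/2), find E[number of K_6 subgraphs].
E[# K_6] = C(275, 6) · (1/2)^C(6, 2) = 568611143100 / 2^15 = 142152785775/8192 ≈ 17352634.982300

For each 6-subset S of vertices (there are C(275, 6) = 568611143100 such S), let X_S = 1 if S induces a K_6 (all C(6, 2) = 15 edges present). Then P(X_S = 1) = (1/2)^15 = 1/32768. By linearity of expectation, E[# K_6] = C(275, 6) · (1/2)^15 = 568611143100 / 32768 = 142152785775/8192 ≈ 17352634.982300.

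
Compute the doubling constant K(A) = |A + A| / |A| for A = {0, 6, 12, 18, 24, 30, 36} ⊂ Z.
K = |A + A| / |A| = 13/7

Enumerate A + A = {a + b : a, b ∈ A}. With |A| = 7, there are |A|^2 = 49 ordered sum pairs; collecting distinct values, A + A = {0, 6, 12, 18, 24, 30, 36, 42, 48, 54, 60, 66, 72}, so |A + A| = 13. Thus K = 13/7. Here |A + A| = 2|A| − 1 = 13, the minimum possible — so K = 13/7 is minimal, which holds iff A is an arithmetic progression.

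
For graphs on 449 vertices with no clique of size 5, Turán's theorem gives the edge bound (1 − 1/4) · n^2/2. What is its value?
Turán density bound = (3/4) · 449^2/2 = 604803/8 ≈ 75600.375

Turán's theorem: ex(n, K_{r+1}) is achieved by the complete r-partite Turán graph T(n, r) with parts as balanced as possible, and is at most (1 − 1/r) · n^2/2. For r = 4, n = 449: the density bound is (3/4) · 201601/2 = 604803/8 ≈ 75600.375. The integer-valued extremum is e(T(449, 4)) = 75600, which is strictly less than the density bound 604803/8 since 4 ∤ 449 (the parts of T(449, 4) cannot all be equal).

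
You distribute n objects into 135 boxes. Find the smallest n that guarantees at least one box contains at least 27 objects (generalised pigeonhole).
n = (27 − 1)·135 + 1 = 3511

By the generalised pigeonhole principle, to guarantee some box contains ≥ r objects we need more than (r − 1) · k objects total. Threshold: n = (r − 1) · k + 1. With r = 27 and k = 135: n = 26 · 135 + 1 = 3510 + 1 = 3511. For n = 3510 = 26 · 135, we can put exactly 26 objects in every box, avoiding 27 in any single one — so 3511 is tight.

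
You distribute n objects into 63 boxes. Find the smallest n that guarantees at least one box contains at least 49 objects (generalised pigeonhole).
n = (49 − 1)·63 + 1 = 3025

By the generalised pigeonhole principle, to guarantee some box contains ≥ r objects we need more than (r − 1) · k objects total. Threshold: n = (r − 1) · k + 1. With r = 49 and k = 63: n = 48 · 63 + 1 = 3024 + 1 = 3025. For n = 3024 = 48 · 63, we can put exactly 48 objects in every box, avoiding 49 in any single one — so 3025 is tight.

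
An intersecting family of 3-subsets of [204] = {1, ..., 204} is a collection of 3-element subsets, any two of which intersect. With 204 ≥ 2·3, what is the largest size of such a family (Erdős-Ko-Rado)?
max |F| = C(203, 2) = 20503

The Erdős-Ko-Rado theorem states: for n ≥ 2k, an intersecting family of k-subsets of an n-element set has size at most C(n − 1, k − 1), with equality for 'star' families {A ⊆ [n] : |A| = k, i ∈ A} (fix an element i). For n = 204, k = 3: C(203, 2) = 20503.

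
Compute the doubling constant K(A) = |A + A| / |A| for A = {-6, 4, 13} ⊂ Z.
K = |A + A| / |A| = 6/3 = 2

Enumerate A + A = {a + b : a, b ∈ A}. With |A| = 3, there are |A|^2 = 9 ordered sum pairs; collecting distinct values, A + A = {-12, -2, 7, 8, 17, 26}, so |A + A| = 6. Thus K = 6/3 = 2. For comparison, the minimum possible |A + A| over all 3-element sets is 2·3 − 1 = 5 (so min K = 5/3), attained only by arithmetic progressions.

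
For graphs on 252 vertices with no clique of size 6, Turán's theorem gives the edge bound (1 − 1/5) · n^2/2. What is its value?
Turán density bound = (4/5) · 252^2/2 = 127008/5 ≈ 25401.6

Turán's theorem: ex(n, K_{r+1}) is achieved by the complete r-partite Turán graph T(n, r) with parts as balanced as possible, and is at most (1 − 1/r) · n^2/2. For r = 5, n = 252: the density bound is (4/5) · 63504/2 = 127008/5 ≈ 25401.6. The integer-valued extremum is e(T(252, 5)) = 25401, which is strictly less than the density bound 127008/5 since 5 ∤ 252 (the parts of T(252, 5) cannot all be equal).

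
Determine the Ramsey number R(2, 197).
R(2, 197) = 197

R(2, k) = k for all k ≥ 2: in a 2-colouring of K_k, either some edge is red (a red K_2) or all edges are blue (a blue K_k). And K_{196} coloured all-blue has no blue K_197, so R(2, 197) > 196. Hence R(2, 197) = 197.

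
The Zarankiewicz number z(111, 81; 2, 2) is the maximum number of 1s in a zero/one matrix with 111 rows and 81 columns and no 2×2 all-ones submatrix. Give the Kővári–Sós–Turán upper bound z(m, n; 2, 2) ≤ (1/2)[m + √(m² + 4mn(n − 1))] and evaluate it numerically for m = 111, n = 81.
z(111, 81; 2, 2) ≤ (1/2)[111 + √(111² + 4·111·81·80)] = (1/2)[111 + √2889441] = 905.4178

Kővári–Sós–Turán: let r_1, ..., r_111 be the row sums and z = Σ r_i the total number of 1s. Each pair of columns can share at most one row with both entries 1 (else a 2×2 all-ones block appears), so Σ_i C(r_i, 2) ≤ C(81, 2) = 3240. By convexity Σ_i C(r_i, 2) ≥ 111·C(z/111, 2) = z(z − 111)/(2·111), giving z² − 111z − 111·81·80 ≤ 0 and hence z ≤ (1/2)[111 + √(12321 + 4·719280)] = (1/2)[111 + √2889441] ≈ (1/2)(111 + 1699.8356) = 905.4178.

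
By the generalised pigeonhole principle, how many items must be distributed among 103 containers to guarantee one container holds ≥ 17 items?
n = (17 − 1)·103 + 1 = 1649

By the generalised pigeonhole principle, to guarantee some box contains ≥ r objects we need more than (r − 1) · k objects total. Threshold: n = (r − 1) · k + 1. With r = 17 and k = 103: n = 16 · 103 + 1 = 1648 + 1 = 1649. For n = 1648 = 16 · 103, we can put exactly 16 objects in every box, avoiding 17 in any single one — so 1649 is tight.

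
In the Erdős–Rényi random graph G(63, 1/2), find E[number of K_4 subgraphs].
E[# K_4] = C(63, 4) · (1/2)^C(4, 2) = 595665 / 2^6 = 9307.265625

For each 4-subset S of vertices (there are C(63, 4) = 595665 such S), let X_S = 1 if S induces a K_4 (all C(4, 2) = 6 edges present). Then P(X_S = 1) = (1/2)^6 = 1/64. By linearity of expectation, E[# K_4] = C(63, 4) · (1/2)^6 = 595665 / 64 = 9307.265625.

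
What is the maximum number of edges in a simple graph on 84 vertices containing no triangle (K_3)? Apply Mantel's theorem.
ex(84, K_3) = ⌊84^2/4⌋ = 1764

Mantel (1907): a triangle-free graph on n vertices has at most ⌊n^2/4⌋ edges, with equality for the complete bipartite graph K_{⌊n/2⌋, ⌈n/2⌉}. For n = 84: ⌊84^2/4⌋ = ⌊7056/4⌋ = 1764. The extremal graph is K_{42, 42}, which has 42·42 = 1764 edges.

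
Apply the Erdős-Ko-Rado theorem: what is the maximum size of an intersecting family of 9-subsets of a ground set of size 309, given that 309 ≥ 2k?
max |F| = C(308, 8) = 1832649805164486

Erdős-Ko-Rado (1961): when n ≥ 2k, max |F| = C(n−1, k−1). The bound is attained by the star {A : i ∈ A} for any fixed i ∈ [n]. Here C(309−1, 9−1) = C(308, 8) = 1832649805164486.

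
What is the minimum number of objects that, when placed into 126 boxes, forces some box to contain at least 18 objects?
n = (18 − 1)·126 + 1 = 2143

By the generalised pigeonhole principle, to guarantee some box contains ≥ r objects we need more than (r − 1) · k objects total. Threshold: n = (r − 1) · k + 1. With r = 18 and k = 126: n = 17 · 126 + 1 = 2142 + 1 = 2143. For n = 2142 = 17 · 126, we can put exactly 17 objects in every box, avoiding 18 in any single one — so 2143 is tight.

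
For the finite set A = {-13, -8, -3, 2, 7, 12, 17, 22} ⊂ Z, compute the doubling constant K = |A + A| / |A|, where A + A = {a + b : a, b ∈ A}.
K = |A + A| / |A| = 15/8

Enumerate A + A = {a + b : a, b ∈ A}. With |A| = 8, there are |A|^2 = 64 ordered sum pairs; collecting distinct values, A + A = {-26, -21, -16, -11, -6, -1, 4, 9, 14, 19, 24, 29, 34, 39, 44}, so |A + A| = 15. Thus K = 15/8. Here |A + A| = 2|A| − 1 = 15, the minimum possible — so K = 15/8 is minimal, which holds iff A is an arithmetic progression.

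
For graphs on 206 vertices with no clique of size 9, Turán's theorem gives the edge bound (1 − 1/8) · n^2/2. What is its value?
Turán density bound = (7/8) · 206^2/2 = 74263/4 ≈ 18565.75

Turán's theorem: ex(n, K_{r+1}) is achieved by the complete r-partite Turán graph T(n, r) with parts as balanced as possible, and is at most (1 − 1/r) · n^2/2. For r = 8, n = 206: the density bound is (7/8) · 42436/2 = 74263/4 ≈ 18565.75. The integer-valued extremum is e(T(206, 8)) = 18565, which is strictly less than the density bound 74263/4 since 8 ∤ 206 (the parts of T(206, 8) cannot all be equal).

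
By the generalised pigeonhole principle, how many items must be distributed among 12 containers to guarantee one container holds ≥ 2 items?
n = (2 − 1)·12 + 1 = 13

By the generalised pigeonhole principle, to guarantee some box contains ≥ r objects we need more than (r − 1) · k objects total. Threshold: n = (r − 1) · k + 1. With r = 2 and k = 12: n = 1 · 12 + 1 = 12 + 1 = 13. For n = 12 = 1 · 12, we can put exactly 1 objects in every box, avoiding 2 in any single one — so 13 is tight.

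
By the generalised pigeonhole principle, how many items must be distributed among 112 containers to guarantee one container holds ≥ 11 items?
n = (11 − 1)·112 + 1 = 1121

By the generalised pigeonhole principle, to guarantee some box contains ≥ r objects we need more than (r − 1) · k objects total. Threshold: n = (r − 1) · k + 1. With r = 11 and k = 112: n = 10 · 112 + 1 = 1120 + 1 = 1121. For n = 1120 = 10 · 112, we can put exactly 10 objects in every box, avoiding 11 in any single one — so 1121 is tight.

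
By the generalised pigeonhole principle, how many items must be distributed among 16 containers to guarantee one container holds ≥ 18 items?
n = (18 − 1)·16 + 1 = 273

By the generalised pigeonhole principle, to guarantee some box contains ≥ r objects we need more than (r − 1) · k objects total. Threshold: n = (r − 1) · k + 1. With r = 18 and k = 16: n = 17 · 16 + 1 = 272 + 1 = 273. For n = 272 = 17 · 16, we can put exactly 17 objects in every box, avoiding 18 in any single one — so 273 is tight.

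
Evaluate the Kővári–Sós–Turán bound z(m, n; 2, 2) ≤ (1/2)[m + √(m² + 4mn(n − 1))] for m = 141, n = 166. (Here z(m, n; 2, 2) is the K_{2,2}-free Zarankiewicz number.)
z(141, 166; 2, 2) ≤ (1/2)[141 + √(141² + 4·141·166·165)] = (1/2)[141 + √15467841] = 2036.9588

Kővári–Sós–Turán: let r_1, ..., r_141 be the row sums and z = Σ r_i the total number of 1s. Each pair of columns can share at most one row with both entries 1 (else a 2×2 all-ones block appears), so Σ_i C(r_i, 2) ≤ C(166, 2) = 13695. By convexity Σ_i C(r_i, 2) ≥ 141·C(z/141, 2) = z(z − 141)/(2·141), giving z² − 141z − 141·166·165 ≤ 0 and hence z ≤ (1/2)[141 + √(19881 + 4·3861990)] = (1/2)[141 + √15467841] ≈ (1/2)(141 + 3932.9176) = 2036.9588.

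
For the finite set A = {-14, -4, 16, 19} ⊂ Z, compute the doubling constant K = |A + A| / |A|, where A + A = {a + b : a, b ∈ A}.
K = |A + A| / |A| = 10/4 = 5/2

Enumerate A + A = {a + b : a, b ∈ A}. With |A| = 4, there are |A|^2 = 16 ordered sum pairs; collecting distinct values, A + A = {-28, -18, -8, 2, 5, 12, 15, 32, 35, 38}, so |A + A| = 10. Thus K = 10/4 = 5/2. For comparison, the minimum possible |A + A| over all 4-element sets is 2·4 − 1 = 7 (so min K = 7/4), attained only by arithmetic progressions.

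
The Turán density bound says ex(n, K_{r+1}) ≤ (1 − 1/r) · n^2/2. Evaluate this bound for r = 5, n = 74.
Turán density bound = (4/5) · 74^2/2 = 10952/5 ≈ 2190.4

Turán's theorem: ex(n, K_{r+1}) is achieved by the complete r-partite Turán graph T(n, r) with parts as balanced as possible, and is at most (1 − 1/r) · n^2/2. For r = 5, n = 74: the density bound is (4/5) · 5476/2 = 10952/5 ≈ 2190.4. The integer-valued extremum is e(T(74, 5)) = 2190, which is strictly less than the density bound 10952/5 since 5 ∤ 74 (the parts of T(74, 5) cannot all be equal).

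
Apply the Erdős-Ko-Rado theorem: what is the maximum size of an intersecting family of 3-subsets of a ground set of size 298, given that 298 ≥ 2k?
max |F| = C(297, 2) = 43956

The Erdős-Ko-Rado theorem states: for n ≥ 2k, an intersecting family of k-subsets of an n-element set has size at most C(n − 1, k − 1), with equality for 'star' families {A ⊆ [n] : |A| = k, i ∈ A} (fix an element i). For n = 298, k = 3: C(297, 2) = 43956.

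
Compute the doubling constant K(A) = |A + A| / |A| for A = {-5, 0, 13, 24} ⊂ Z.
K = |A + A| / |A| = 10/4 = 5/2

Enumerate A + A = {a + b : a, b ∈ A}. With |A| = 4, there are |A|^2 = 16 ordered sum pairs; collecting distinct values, A + A = {-10, -5, 0, 8, 13, 19, 24, 26, 37, 48}, so |A + A| = 10. Thus K = 10/4 = 5/2. For comparison, the minimum possible |A + A| over all 4-element sets is 2·4 − 1 = 7 (so min K = 7/4), attained only by arithmetic progressions.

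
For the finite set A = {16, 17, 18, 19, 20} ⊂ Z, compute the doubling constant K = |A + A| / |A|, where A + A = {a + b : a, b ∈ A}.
K = |A + A| / |A| = 9/5

Enumerate A + A = {a + b : a, b ∈ A}. With |A| = 5, there are |A|^2 = 25 ordered sum pairs; collecting distinct values, A + A = {32, 33, 34, 35, 36, 37, 38, 39, 40}, so |A + A| = 9. Thus K = 9/5. Here |A + A| = 2|A| − 1 = 9, the minimum possible — so K = 9/5 is minimal, which holds iff A is an arithmetic progression.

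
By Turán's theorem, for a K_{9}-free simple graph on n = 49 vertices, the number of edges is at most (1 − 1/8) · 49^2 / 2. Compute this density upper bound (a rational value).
Turán density bound = (7/8) · 49^2/2 = 16807/16 ≈ 1050.4375

Turán's theorem: ex(n, K_{r+1}) is achieved by the complete r-partite Turán graph T(n, r) with parts as balanced as possible, and is at most (1 − 1/r) · n^2/2. For r = 8, n = 49: the density bound is (7/8) · 2401/2 = 16807/16 ≈ 1050.4375. The integer-valued extremum is e(T(49, 8)) = 1050, which is strictly less than the density bound 16807/16 since 8 ∤ 49 (the parts of T(49, 8) cannot all be equal).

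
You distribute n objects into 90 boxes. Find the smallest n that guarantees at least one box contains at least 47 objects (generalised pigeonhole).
n = (47 − 1)·90 + 1 = 4141

By the generalised pigeonhole principle, to guarantee some box contains ≥ r objects we need more than (r − 1) · k objects total. Threshold: n = (r − 1) · k + 1. With r = 47 and k = 90: n = 46 · 90 + 1 = 4140 + 1 = 4141. For n = 4140 = 46 · 90, we can put exactly 46 objects in every box, avoiding 47 in any single one — so 4141 is tight.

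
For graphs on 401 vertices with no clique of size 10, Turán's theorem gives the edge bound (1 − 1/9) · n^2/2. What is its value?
Turán density bound = (8/9) · 401^2/2 = 643204/9 ≈ 71467.1111

Turán's theorem: ex(n, K_{r+1}) is achieved by the complete r-partite Turán graph T(n, r) with parts as balanced as possible, and is at most (1 − 1/r) · n^2/2. For r = 9, n = 401: the density bound is (8/9) · 160801/2 = 643204/9 ≈ 71467.1111. The integer-valued extremum is e(T(401, 9)) = 71466, which is strictly less than the density bound 643204/9 since 9 ∤ 401 (the parts of T(401, 9) cannot all be equal).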